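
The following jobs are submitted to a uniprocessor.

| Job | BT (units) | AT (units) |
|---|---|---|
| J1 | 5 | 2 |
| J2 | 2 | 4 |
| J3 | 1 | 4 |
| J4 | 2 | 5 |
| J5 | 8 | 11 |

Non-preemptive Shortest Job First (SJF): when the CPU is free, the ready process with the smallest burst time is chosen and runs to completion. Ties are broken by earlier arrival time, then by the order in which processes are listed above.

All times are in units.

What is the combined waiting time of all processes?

13

Timeline: | idle 0-2 | J1 2-7 | J3 7-8 | J2 8-10 | J4 10-12 | J5 12-20 |
Completion: J1=7  J2=10  J3=8  J4=12  J5=20
Waiting = turnaround − burst: J1=0, J2=4, J3=3, J4=5, J5=1
Total waiting = 0 + 4 + 3 + 5 + 1 = 13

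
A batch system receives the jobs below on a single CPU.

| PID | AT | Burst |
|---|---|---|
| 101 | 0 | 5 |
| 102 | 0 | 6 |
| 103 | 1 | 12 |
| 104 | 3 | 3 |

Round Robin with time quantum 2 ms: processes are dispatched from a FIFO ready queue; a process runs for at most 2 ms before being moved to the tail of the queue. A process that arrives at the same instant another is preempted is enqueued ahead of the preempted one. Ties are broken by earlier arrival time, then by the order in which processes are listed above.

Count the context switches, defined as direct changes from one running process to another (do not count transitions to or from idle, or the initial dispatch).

10

Schedule: | 101 0-2 | 102 2-4 | 103 4-6 | 101 6-8 | 104 8-10 | 102 10-12 | 103 12-14 | 101 14-15 | 104 15-16 | 102 16-18 | 103 18-26 |
Completion: 101=15  102=18  103=26  104=16
Turnaround (C−A): 101=15  102=18  103=25  104=13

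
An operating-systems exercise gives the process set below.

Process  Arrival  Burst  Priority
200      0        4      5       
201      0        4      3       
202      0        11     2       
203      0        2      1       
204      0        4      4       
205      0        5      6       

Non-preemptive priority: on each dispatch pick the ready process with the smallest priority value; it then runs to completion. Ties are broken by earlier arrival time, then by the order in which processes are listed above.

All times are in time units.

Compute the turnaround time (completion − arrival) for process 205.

30

Timeline: | 203 0-2 | 202 2-13 | 201 13-17 | 204 17-21 | 200 21-25 | 205 25-30 |
Completion: 200=25  201=17  202=13  203=2  204=21  205=30
Turnaround(205) = completion − arrival = 30 − 0 = 30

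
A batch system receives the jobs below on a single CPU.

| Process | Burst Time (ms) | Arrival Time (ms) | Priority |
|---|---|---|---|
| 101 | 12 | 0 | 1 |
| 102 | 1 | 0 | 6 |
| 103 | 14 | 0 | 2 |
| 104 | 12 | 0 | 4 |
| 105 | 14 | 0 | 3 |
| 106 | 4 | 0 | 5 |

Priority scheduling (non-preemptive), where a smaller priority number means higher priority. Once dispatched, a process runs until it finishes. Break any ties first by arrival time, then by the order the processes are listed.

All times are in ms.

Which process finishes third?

105

Schedule: | 101 0-12 | 103 12-26 | 105 26-40 | 104 40-52 | 106 52-56 | 102 56-57 |
Completion: 101=12  102=57  103=26  104=52  105=40  106=56
Turnaround (C−A): 101=12  102=57  103=26  104=52  105=40  106=56
Finish order: 101 → 103 → 105 → 104 → 106 → 102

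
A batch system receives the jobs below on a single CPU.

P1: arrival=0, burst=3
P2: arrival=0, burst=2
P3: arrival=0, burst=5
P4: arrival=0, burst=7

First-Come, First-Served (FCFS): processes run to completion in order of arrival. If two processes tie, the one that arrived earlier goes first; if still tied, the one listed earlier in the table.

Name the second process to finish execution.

P2

Timeline: | P1 0-3 | P2 3-5 | P3 5-10 | P4 10-17 |
Completion: P1=3  P2=5  P3=10  P4=17
Turnaround (C−A): P1=3  P2=5  P3=10  P4=17
Finish order: P1 → P2 → P3 → P4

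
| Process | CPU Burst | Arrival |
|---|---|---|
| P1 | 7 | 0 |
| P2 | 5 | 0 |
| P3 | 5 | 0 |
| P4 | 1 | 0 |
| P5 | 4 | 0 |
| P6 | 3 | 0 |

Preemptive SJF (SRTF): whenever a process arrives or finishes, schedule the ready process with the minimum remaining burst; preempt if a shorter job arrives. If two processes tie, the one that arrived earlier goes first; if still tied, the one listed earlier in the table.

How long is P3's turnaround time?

Schedule: | P4 0-1 | P6 1-4 | P5 4-8 | P2 8-13 | P3 13-18 | P1 18-25 |
Completion: P1=25  P2=13  P3=18  P4=1  P5=8  P6=4
Turnaround (C−A): P1=25  P2=13  P3=18  P4=1  P5=8  P6=4
Turnaround(P3) = completion − arrival = 18 − 0 = 18

18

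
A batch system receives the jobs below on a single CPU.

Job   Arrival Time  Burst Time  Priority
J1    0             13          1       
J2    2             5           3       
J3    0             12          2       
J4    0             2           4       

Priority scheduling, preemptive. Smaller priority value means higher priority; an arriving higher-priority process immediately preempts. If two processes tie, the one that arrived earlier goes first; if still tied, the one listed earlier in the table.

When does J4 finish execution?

Gantt: | J1 0-13 | J3 13-25 | J2 25-30 | J4 30-32 |
Completion: J1=13  J2=30  J3=25  J4=32

32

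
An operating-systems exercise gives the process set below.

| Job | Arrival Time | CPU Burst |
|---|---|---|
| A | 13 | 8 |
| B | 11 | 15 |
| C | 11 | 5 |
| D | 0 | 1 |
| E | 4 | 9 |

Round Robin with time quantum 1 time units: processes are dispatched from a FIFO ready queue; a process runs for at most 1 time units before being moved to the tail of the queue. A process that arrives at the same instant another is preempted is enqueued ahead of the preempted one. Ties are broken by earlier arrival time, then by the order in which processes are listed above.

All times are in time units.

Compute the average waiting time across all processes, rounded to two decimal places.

9.00

Schedule: | D 0-1 | idle 1-4 | E 4-11 | B 11-12 | C 12-13 | E 13-14 | B 14-15 | A 15-16 | C 16-17 | E 17-18 | B 18-19 | A 19-20 | C 20-21 | B 21-22 | A 22-23 | C 23-24 | B 24-25 | A 25-26 | C 26-27 | B 27-28 | A 28-29 | B 29-30 | A 30-31 | B 31-32 | A 32-33 | B 33-34 | A 34-35 | B 35-41 |
Completion: A=35  B=41  C=27  D=1  E=18
Waiting times: A=14, B=15, C=11, D=0, E=5
Average waiting = (14+15+11+0+5) / 5 = 45/5 = 9.00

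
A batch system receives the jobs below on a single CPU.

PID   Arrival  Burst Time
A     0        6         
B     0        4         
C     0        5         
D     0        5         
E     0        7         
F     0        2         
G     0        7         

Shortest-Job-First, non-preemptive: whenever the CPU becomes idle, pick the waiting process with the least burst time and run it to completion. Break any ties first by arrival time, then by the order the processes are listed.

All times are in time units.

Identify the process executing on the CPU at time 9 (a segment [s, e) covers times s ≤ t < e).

C

Timeline: | F 0-2 | B 2-6 | C 6-11 | D 11-16 | A 16-22 | E 22-29 | G 29-36 |
Completion: A=22  B=6  C=11  D=16  E=29  F=2  G=36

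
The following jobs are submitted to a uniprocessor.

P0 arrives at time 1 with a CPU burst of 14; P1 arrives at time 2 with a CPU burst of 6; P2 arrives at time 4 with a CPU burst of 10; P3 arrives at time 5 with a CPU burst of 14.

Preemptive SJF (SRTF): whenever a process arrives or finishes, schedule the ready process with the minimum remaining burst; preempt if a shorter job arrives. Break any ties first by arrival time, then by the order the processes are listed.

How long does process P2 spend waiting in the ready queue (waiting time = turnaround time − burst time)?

4

Schedule: | idle 0-1 | P0 1-2 | P1 2-8 | P2 8-18 | P0 18-31 | P3 31-45 |
Completion: P0=31  P1=8  P2=18  P3=45
Turnaround (C−A): P0=30  P1=6  P2=14  P3=40
Waiting(P2) = turnaround − burst = 14 − 10 = 4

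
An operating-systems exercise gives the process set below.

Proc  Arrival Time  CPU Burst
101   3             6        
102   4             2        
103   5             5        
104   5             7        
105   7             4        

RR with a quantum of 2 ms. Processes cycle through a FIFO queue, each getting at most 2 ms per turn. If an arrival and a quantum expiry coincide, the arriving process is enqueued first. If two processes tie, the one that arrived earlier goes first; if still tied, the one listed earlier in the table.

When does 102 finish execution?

Gantt: | idle 0-3 | 101 3-5 | 102 5-7 | 103 7-9 | 104 9-11 | 101 11-13 | 105 13-15 | 103 15-17 | 104 17-19 | 101 19-21 | 105 21-23 | 103 23-24 | 104 24-27 |
Completion: 101=21  102=7  103=24  104=27  105=23
Turnaround (C−A): 101=18  102=3  103=19  104=22  105=16

7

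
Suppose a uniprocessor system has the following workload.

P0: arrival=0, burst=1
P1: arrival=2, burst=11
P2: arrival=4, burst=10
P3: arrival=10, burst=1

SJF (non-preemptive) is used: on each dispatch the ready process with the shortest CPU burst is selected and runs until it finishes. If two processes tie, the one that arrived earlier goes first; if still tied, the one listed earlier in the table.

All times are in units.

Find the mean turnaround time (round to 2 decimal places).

Timeline: | P0 0-1 | idle 1-2 | P1 2-13 | P3 13-14 | P2 14-24 |
Completion: P0=1  P1=13  P2=24  P3=14
Turnaround (C−A): P0=1  P1=11  P2=20  P3=4
Turnaround times: P0=1, P1=11, P2=20, P3=4
Average turnaround = (1+11+20+4) / 4 = 36/4 = 9.00

9.00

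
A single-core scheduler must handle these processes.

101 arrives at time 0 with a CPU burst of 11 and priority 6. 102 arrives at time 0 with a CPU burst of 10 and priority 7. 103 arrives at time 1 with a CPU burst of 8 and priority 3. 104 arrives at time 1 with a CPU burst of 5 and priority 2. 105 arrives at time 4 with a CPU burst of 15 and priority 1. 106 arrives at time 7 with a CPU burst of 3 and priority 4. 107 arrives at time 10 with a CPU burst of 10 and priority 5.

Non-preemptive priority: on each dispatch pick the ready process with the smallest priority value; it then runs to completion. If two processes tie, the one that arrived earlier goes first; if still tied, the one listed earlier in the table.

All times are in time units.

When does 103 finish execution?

Schedule: | 101 0-11 | 105 11-26 | 104 26-31 | 103 31-39 | 106 39-42 | 107 42-52 | 102 52-62 |
Completion: 101=11  102=62  103=39  104=31  105=26  106=42  107=52
Turnaround (C−A): 101=11  102=62  103=38  104=30  105=22  106=35  107=42

39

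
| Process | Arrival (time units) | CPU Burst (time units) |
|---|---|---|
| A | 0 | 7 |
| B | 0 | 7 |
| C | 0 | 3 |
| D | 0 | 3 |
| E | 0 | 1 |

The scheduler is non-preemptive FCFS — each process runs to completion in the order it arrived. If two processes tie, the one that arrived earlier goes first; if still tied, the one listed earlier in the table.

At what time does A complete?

Schedule: | A 0-7 | B 7-14 | C 14-17 | D 17-20 | E 20-21 |
Completion: A=7  B=14  C=17  D=20  E=21

7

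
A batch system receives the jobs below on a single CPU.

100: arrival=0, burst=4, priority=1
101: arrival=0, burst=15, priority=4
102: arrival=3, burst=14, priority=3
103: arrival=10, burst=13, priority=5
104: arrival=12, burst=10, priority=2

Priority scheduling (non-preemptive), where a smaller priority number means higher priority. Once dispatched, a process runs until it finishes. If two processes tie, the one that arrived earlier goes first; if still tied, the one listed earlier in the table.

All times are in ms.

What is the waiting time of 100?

0

Timeline: | 100 0-4 | 102 4-18 | 104 18-28 | 101 28-43 | 103 43-56 |
Completion: 100=4  101=43  102=18  103=56  104=28
Waiting(100) = turnaround − burst = 4 − 4 = 0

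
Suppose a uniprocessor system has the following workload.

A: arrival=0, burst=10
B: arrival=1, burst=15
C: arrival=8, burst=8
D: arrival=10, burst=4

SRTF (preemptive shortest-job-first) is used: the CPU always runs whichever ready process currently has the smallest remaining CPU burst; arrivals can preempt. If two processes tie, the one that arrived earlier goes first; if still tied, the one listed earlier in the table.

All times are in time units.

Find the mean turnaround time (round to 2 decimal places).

16.00

Schedule: | A 0-10 | D 10-14 | C 14-22 | B 22-37 |
Completion: A=10  B=37  C=22  D=14
Turnaround times: A=10, B=36, C=14, D=4
Average turnaround = (10+36+14+4) / 4 = 64/4 = 16.00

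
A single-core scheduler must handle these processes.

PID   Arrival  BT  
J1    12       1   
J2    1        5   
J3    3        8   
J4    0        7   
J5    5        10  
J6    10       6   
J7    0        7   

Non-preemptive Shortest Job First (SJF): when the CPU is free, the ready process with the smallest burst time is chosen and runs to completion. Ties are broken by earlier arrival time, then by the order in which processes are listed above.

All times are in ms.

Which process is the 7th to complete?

Gantt: | J4 0-7 | J2 7-12 | J1 12-13 | J6 13-19 | J7 19-26 | J3 26-34 | J5 34-44 |
Completion: J1=13  J2=12  J3=34  J4=7  J5=44  J6=19  J7=26
Turnaround (C−A): J1=1  J2=11  J3=31  J4=7  J5=39  J6=9  J7=26
Finish order: J4 → J2 → J1 → J6 → J7 → J3 → J5

J5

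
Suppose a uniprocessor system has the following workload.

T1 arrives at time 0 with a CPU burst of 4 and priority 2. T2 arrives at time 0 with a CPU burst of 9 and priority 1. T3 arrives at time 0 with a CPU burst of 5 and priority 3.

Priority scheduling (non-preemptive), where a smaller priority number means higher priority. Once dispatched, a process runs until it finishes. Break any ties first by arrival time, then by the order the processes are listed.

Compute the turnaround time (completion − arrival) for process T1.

Schedule: | T2 0-9 | T1 9-13 | T3 13-18 |
Completion: T1=13  T2=9  T3=18
Turnaround (C−A): T1=13  T2=9  T3=18
Turnaround(T1) = completion − arrival = 13 − 0 = 13

13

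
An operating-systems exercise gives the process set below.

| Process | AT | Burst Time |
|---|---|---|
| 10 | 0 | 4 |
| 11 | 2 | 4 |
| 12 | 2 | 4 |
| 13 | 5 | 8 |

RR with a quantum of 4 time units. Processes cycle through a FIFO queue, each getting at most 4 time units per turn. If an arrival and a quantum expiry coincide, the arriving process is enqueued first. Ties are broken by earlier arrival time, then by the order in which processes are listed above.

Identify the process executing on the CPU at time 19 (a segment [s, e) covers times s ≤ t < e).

Gantt: | 10 0-4 | 11 4-8 | 12 8-12 | 13 12-20 |
Completion: 10=4  11=8  12=12  13=20
Turnaround (C−A): 10=4  11=6  12=10  13=15

13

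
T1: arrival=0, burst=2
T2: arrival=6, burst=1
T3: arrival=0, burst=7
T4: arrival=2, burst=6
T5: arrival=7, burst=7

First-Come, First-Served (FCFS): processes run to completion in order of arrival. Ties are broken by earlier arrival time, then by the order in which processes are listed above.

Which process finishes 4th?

Schedule: | T1 0-2 | T3 2-9 | T4 9-15 | T2 15-16 | T5 16-23 |
Completion: T1=2  T2=16  T3=9  T4=15  T5=23
Turnaround (C−A): T1=2  T2=10  T3=9  T4=13  T5=16
Finish order: T1 → T3 → T4 → T2 → T5

T2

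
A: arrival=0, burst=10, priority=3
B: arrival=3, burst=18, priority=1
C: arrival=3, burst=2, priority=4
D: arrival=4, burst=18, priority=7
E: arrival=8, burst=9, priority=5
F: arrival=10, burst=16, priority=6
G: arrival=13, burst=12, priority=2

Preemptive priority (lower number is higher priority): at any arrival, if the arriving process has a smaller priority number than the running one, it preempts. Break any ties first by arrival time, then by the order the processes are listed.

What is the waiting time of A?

Timeline: | A 0-3 | B 3-21 | G 21-33 | A 33-40 | C 40-42 | E 42-51 | F 51-67 | D 67-85 |
Completion: A=40  B=21  C=42  D=85  E=51  F=67  G=33
Turnaround (C−A): A=40  B=18  C=39  D=81  E=43  F=57  G=20
Waiting(A) = turnaround − burst = 40 − 10 = 30

30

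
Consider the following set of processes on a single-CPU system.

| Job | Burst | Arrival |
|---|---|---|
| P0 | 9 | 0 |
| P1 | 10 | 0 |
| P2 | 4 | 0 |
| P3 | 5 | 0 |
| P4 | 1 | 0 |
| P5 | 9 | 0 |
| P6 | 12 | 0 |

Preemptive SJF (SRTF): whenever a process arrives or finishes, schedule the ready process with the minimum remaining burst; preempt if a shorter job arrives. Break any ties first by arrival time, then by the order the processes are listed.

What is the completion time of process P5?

Timeline: | P4 0-1 | P2 1-5 | P3 5-10 | P0 10-19 | P5 19-28 | P1 28-38 | P6 38-50 |
Completion: P0=19  P1=38  P2=5  P3=10  P4=1  P5=28  P6=50
Turnaround (C−A): P0=19  P1=38  P2=5  P3=10  P4=1  P5=28  P6=50

28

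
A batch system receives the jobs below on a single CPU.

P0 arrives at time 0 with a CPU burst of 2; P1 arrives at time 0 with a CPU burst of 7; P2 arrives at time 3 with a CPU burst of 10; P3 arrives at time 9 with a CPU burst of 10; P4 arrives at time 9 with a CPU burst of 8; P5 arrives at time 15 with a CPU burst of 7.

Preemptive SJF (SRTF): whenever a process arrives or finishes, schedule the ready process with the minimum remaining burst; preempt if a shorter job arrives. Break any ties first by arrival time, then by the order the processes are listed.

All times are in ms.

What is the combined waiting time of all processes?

Timeline: | P0 0-2 | P1 2-9 | P4 9-17 | P5 17-24 | P2 24-34 | P3 34-44 |
Completion: P0=2  P1=9  P2=34  P3=44  P4=17  P5=24
Waiting = turnaround − burst: P0=0, P1=2, P2=21, P3=25, P4=0, P5=2
Total waiting = 0 + 2 + 21 + 25 + 0 + 2 = 50

50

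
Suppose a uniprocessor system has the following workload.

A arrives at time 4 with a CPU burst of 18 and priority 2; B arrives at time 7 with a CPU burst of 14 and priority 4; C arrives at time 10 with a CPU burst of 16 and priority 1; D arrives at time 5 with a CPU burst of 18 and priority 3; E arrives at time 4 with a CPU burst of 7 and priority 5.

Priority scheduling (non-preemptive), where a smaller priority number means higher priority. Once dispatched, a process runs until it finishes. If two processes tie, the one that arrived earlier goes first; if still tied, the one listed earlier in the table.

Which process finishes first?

A

Gantt: | idle 0-4 | A 4-22 | C 22-38 | D 38-56 | B 56-70 | E 70-77 |
Completion: A=22  B=70  C=38  D=56  E=77
Finish order: A → C → D → B → E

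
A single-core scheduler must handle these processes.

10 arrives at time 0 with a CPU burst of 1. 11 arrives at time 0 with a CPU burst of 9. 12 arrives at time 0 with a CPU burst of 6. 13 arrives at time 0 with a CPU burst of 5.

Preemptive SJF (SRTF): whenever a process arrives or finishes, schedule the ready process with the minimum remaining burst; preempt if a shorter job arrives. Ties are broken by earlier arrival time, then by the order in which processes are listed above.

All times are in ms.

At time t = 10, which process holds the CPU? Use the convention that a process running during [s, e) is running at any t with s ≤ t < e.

12

Gantt: | 10 0-1 | 13 1-6 | 12 6-12 | 11 12-21 |
Completion: 10=1  11=21  12=12  13=6
Turnaround (C−A): 10=1  11=21  12=12  13=6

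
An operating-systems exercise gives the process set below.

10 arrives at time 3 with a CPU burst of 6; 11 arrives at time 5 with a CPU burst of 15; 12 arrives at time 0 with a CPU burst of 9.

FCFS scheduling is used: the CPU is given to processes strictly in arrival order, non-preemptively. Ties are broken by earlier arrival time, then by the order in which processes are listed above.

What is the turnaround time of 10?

12

Timeline: | 12 0-9 | 10 9-15 | 11 15-30 |
Completion: 10=15  11=30  12=9
Turnaround(10) = completion − arrival = 15 − 3 = 12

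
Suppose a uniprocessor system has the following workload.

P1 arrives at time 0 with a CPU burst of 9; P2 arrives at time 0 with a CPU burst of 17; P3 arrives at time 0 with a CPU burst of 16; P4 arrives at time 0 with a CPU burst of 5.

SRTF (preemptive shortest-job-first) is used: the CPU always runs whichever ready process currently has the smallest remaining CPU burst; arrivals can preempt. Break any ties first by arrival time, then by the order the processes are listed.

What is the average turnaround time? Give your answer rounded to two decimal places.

Gantt: | P4 0-5 | P1 5-14 | P3 14-30 | P2 30-47 |
Completion: P1=14  P2=47  P3=30  P4=5
Turnaround (C−A): P1=14  P2=47  P3=30  P4=5
Turnaround times: P1=14, P2=47, P3=30, P4=5
Average turnaround = (14+47+30+5) / 4 = 96/4 = 24.00

24.00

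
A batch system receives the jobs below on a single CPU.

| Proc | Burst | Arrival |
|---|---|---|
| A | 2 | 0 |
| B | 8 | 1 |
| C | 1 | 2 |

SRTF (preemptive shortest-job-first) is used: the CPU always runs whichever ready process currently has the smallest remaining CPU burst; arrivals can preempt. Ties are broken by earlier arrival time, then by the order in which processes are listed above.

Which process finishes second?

Timeline: | A 0-2 | C 2-3 | B 3-11 |
Completion: A=2  B=11  C=3
Turnaround (C−A): A=2  B=10  C=1
Finish order: A → C → B

C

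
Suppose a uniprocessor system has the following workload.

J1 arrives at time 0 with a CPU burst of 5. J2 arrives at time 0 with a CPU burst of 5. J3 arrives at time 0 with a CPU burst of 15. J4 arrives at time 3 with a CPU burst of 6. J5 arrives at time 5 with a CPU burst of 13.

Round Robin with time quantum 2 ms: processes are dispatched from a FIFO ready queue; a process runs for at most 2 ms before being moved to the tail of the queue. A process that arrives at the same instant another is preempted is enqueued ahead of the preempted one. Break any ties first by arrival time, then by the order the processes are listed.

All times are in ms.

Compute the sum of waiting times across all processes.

98

Gantt: | J1 0-2 | J2 2-4 | J3 4-6 | J1 6-8 | J4 8-10 | J2 10-12 | J5 12-14 | J3 14-16 | J1 16-17 | J4 17-19 | J2 19-20 | J5 20-22 | J3 22-24 | J4 24-26 | J5 26-28 | J3 28-30 | J5 30-32 | J3 32-34 | J5 34-36 | J3 36-38 | J5 38-40 | J3 40-42 | J5 42-43 | J3 43-44 |
Completion: J1=17  J2=20  J3=44  J4=26  J5=43
Turnaround (C−A): J1=17  J2=20  J3=44  J4=23  J5=38
Waiting = turnaround − burst: J1=12, J2=15, J3=29, J4=17, J5=25
Total waiting = 12 + 15 + 29 + 17 + 25 = 98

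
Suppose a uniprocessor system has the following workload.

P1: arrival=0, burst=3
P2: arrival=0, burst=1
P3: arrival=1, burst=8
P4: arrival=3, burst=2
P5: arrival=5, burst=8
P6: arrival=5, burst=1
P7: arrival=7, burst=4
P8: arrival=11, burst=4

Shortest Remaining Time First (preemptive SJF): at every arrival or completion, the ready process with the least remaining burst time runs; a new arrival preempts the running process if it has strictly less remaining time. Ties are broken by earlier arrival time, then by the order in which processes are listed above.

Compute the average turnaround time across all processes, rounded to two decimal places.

8.25

Schedule: | P2 0-1 | P1 1-4 | P4 4-6 | P6 6-7 | P7 7-11 | P8 11-15 | P3 15-23 | P5 23-31 |
Completion: P1=4  P2=1  P3=23  P4=6  P5=31  P6=7  P7=11  P8=15
Turnaround times: P1=4, P2=1, P3=22, P4=3, P5=26, P6=2, P7=4, P8=4
Average turnaround = (4+1+22+3+26+2+4+4) / 8 = 66/8 = 8.25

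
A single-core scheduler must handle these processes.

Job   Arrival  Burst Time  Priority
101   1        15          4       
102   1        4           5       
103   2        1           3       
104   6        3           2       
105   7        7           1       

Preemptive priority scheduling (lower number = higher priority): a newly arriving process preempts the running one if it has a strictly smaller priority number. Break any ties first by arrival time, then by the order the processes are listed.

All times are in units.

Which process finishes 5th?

102

Gantt: | idle 0-1 | 101 1-2 | 103 2-3 | 101 3-6 | 104 6-7 | 105 7-14 | 104 14-16 | 101 16-27 | 102 27-31 |
Completion: 101=27  102=31  103=3  104=16  105=14
Turnaround (C−A): 101=26  102=30  103=1  104=10  105=7
Finish order: 103 → 105 → 104 → 101 → 102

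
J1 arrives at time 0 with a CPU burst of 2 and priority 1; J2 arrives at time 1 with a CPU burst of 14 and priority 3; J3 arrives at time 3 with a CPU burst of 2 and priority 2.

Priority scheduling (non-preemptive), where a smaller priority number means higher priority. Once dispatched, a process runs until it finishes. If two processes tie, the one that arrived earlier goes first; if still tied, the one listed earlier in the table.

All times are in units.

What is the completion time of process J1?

Schedule: | J1 0-2 | J2 2-16 | J3 16-18 |
Completion: J1=2  J2=16  J3=18

2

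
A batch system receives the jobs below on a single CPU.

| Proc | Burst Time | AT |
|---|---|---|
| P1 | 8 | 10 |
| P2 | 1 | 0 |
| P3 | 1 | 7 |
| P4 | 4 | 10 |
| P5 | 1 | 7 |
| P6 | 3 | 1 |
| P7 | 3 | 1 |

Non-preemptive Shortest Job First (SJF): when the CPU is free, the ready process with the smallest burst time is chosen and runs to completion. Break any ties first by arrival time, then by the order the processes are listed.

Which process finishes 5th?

Schedule: | P2 0-1 | P6 1-4 | P7 4-7 | P3 7-8 | P5 8-9 | idle 9-10 | P4 10-14 | P1 14-22 |
Completion: P1=22  P2=1  P3=8  P4=14  P5=9  P6=4  P7=7
Turnaround (C−A): P1=12  P2=1  P3=1  P4=4  P5=2  P6=3  P7=6
Finish order: P2 → P6 → P7 → P3 → P5 → P4 → P1

P5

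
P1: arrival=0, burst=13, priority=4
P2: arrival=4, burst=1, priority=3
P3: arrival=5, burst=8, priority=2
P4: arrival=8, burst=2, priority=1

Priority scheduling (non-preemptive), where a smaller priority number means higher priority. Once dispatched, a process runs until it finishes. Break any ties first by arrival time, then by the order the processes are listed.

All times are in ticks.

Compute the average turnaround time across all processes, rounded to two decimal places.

14.50

Gantt: | P1 0-13 | P4 13-15 | P3 15-23 | P2 23-24 |
Completion: P1=13  P2=24  P3=23  P4=15
Turnaround times: P1=13, P2=20, P3=18, P4=7
Average turnaround = (13+20+18+7) / 4 = 58/4 = 14.50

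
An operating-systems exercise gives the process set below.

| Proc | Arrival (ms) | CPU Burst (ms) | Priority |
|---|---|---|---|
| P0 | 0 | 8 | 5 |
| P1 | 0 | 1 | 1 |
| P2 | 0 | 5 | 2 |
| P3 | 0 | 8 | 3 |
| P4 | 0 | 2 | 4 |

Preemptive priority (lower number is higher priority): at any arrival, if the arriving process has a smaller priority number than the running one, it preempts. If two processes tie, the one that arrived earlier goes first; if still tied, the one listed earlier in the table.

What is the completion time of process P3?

Gantt: | P1 0-1 | P2 1-6 | P3 6-14 | P4 14-16 | P0 16-24 |
Completion: P0=24  P1=1  P2=6  P3=14  P4=16

14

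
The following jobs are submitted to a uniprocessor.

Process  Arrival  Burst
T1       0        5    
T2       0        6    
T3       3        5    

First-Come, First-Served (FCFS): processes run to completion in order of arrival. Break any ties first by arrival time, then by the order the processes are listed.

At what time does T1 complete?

Gantt: | T1 0-5 | T2 5-11 | T3 11-16 |
Completion: T1=5  T2=11  T3=16
Turnaround (C−A): T1=5  T2=11  T3=13

5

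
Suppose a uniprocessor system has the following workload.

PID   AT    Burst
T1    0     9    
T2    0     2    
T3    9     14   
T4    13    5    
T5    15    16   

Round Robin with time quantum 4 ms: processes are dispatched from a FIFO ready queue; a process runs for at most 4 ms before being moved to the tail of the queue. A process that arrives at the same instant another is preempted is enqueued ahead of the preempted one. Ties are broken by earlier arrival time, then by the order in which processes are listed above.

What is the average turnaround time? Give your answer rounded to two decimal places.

19.20

Timeline: | T1 0-4 | T2 4-6 | T1 6-10 | T3 10-14 | T1 14-15 | T4 15-19 | T3 19-23 | T5 23-27 | T4 27-28 | T3 28-32 | T5 32-36 | T3 36-38 | T5 38-46 |
Completion: T1=15  T2=6  T3=38  T4=28  T5=46
Turnaround (C−A): T1=15  T2=6  T3=29  T4=15  T5=31
Turnaround times: T1=15, T2=6, T3=29, T4=15, T5=31
Average turnaround = (15+6+29+15+31) / 5 = 96/5 = 19.20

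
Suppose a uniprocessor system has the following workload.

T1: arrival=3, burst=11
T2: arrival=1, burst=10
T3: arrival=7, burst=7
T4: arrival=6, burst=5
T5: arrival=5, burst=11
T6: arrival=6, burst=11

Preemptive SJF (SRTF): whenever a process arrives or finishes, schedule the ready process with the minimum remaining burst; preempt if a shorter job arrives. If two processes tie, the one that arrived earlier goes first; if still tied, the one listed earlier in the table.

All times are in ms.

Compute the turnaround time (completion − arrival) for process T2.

10

Timeline: | idle 0-1 | T2 1-11 | T4 11-16 | T3 16-23 | T1 23-34 | T5 34-45 | T6 45-56 |
Completion: T1=34  T2=11  T3=23  T4=16  T5=45  T6=56
Turnaround (C−A): T1=31  T2=10  T3=16  T4=10  T5=40  T6=50
Turnaround(T2) = completion − arrival = 11 − 1 = 10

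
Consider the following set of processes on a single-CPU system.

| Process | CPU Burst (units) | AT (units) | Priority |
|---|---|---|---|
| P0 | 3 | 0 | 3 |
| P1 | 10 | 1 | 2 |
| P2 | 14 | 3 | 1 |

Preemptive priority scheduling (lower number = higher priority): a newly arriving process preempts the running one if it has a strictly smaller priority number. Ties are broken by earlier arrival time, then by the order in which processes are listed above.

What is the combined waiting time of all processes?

Schedule: | P0 0-1 | P1 1-3 | P2 3-17 | P1 17-25 | P0 25-27 |
Completion: P0=27  P1=25  P2=17
Turnaround (C−A): P0=27  P1=24  P2=14
Waiting = turnaround − burst: P0=24, P1=14, P2=0
Total waiting = 24 + 14 + 0 = 38

38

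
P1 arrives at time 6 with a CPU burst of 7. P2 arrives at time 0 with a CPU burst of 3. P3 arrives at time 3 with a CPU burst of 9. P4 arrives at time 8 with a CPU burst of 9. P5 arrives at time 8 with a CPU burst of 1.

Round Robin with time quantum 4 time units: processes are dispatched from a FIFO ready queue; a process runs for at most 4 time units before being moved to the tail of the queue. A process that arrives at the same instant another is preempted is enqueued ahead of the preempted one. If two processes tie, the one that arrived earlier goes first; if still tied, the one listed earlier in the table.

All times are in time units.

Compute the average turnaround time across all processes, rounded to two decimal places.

Schedule: | P2 0-3 | P3 3-7 | P1 7-11 | P3 11-15 | P4 15-19 | P5 19-20 | P1 20-23 | P3 23-24 | P4 24-29 |
Completion: P1=23  P2=3  P3=24  P4=29  P5=20
Turnaround times: P1=17, P2=3, P3=21, P4=21, P5=12
Average turnaround = (17+3+21+21+12) / 5 = 74/5 = 14.80

14.80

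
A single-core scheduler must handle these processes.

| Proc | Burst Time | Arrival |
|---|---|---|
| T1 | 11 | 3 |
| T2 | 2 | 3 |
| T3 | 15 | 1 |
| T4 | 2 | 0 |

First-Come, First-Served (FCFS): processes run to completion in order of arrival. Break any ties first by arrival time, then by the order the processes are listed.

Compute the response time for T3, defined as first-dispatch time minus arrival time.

1

Schedule: | T4 0-2 | T3 2-17 | T1 17-28 | T2 28-30 |
Completion: T1=28  T2=30  T3=17  T4=2
Turnaround (C−A): T1=25  T2=27  T3=16  T4=2
Response(T3) = first start − arrival = 2 − 1 = 1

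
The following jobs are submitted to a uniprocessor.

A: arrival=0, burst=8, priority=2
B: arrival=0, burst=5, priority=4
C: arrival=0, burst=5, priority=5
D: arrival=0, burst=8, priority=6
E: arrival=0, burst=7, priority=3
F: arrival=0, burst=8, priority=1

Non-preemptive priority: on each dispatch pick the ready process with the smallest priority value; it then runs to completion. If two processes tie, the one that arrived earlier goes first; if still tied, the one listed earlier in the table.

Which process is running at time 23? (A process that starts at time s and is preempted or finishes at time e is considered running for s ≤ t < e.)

B

Schedule: | F 0-8 | A 8-16 | E 16-23 | B 23-28 | C 28-33 | D 33-41 |
Completion: A=16  B=28  C=33  D=41  E=23  F=8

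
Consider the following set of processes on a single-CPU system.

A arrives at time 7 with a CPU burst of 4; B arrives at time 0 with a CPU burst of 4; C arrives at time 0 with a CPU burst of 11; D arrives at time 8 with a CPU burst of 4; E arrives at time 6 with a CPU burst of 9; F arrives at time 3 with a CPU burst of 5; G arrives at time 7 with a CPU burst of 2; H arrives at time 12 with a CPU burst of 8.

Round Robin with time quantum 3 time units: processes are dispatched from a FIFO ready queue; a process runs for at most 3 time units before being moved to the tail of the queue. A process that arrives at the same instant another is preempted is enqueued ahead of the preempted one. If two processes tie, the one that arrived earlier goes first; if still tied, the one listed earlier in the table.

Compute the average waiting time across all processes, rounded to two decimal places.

21.88

Gantt: | B 0-3 | C 3-6 | F 6-9 | B 9-10 | E 10-13 | C 13-16 | A 16-19 | G 19-21 | D 21-24 | F 24-26 | H 26-29 | E 29-32 | C 32-35 | A 35-36 | D 36-37 | H 37-40 | E 40-43 | C 43-45 | H 45-47 |
Completion: A=36  B=10  C=45  D=37  E=43  F=26  G=21  H=47
Waiting times: A=25, B=6, C=34, D=25, E=28, F=18, G=12, H=27
Average waiting = (25+6+34+25+28+18+12+27) / 8 = 175/8 = 21.88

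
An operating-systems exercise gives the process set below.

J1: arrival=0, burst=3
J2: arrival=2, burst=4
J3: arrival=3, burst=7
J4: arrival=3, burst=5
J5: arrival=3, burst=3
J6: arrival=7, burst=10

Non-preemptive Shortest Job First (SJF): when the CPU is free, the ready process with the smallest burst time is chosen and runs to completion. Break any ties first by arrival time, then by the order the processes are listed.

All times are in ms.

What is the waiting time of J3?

Timeline: | J1 0-3 | J5 3-6 | J2 6-10 | J4 10-15 | J3 15-22 | J6 22-32 |
Completion: J1=3  J2=10  J3=22  J4=15  J5=6  J6=32
Waiting(J3) = turnaround − burst = 19 − 7 = 12

12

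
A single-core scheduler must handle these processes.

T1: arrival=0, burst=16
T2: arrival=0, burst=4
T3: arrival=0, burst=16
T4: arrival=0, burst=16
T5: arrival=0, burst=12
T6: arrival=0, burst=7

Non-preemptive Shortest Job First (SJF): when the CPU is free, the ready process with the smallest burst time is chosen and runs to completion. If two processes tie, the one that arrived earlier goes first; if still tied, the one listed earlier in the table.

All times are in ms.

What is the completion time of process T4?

71

Gantt: | T2 0-4 | T6 4-11 | T5 11-23 | T1 23-39 | T3 39-55 | T4 55-71 |
Completion: T1=39  T2=4  T3=55  T4=71  T5=23  T6=11
Turnaround (C−A): T1=39  T2=4  T3=55  T4=71  T5=23  T6=11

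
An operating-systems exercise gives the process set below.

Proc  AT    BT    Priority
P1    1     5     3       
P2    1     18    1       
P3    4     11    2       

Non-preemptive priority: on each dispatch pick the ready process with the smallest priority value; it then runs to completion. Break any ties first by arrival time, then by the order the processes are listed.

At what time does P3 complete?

Schedule: | idle 0-1 | P2 1-19 | P3 19-30 | P1 30-35 |
Completion: P1=35  P2=19  P3=30

30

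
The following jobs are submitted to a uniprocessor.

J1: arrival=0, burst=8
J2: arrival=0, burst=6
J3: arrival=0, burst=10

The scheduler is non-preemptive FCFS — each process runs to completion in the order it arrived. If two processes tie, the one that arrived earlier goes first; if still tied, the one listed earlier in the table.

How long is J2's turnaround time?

14

Schedule: | J1 0-8 | J2 8-14 | J3 14-24 |
Completion: J1=8  J2=14  J3=24
Turnaround(J2) = completion − arrival = 14 − 0 = 14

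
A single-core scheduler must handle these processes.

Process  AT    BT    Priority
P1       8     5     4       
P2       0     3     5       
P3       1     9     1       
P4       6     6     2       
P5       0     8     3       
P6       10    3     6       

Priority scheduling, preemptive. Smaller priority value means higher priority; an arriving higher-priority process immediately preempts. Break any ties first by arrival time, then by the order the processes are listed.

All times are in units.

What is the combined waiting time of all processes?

Schedule: | P5 0-1 | P3 1-10 | P4 10-16 | P5 16-23 | P1 23-28 | P2 28-31 | P6 31-34 |
Completion: P1=28  P2=31  P3=10  P4=16  P5=23  P6=34
Turnaround (C−A): P1=20  P2=31  P3=9  P4=10  P5=23  P6=24
Waiting = turnaround − burst: P1=15, P2=28, P3=0, P4=4, P5=15, P6=21
Total waiting = 15 + 28 + 0 + 4 + 15 + 21 = 83

83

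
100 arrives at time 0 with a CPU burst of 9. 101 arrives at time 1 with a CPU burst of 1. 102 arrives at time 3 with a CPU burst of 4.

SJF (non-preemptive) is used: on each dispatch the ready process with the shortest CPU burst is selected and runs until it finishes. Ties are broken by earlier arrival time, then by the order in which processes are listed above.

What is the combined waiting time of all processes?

Schedule: | 100 0-9 | 101 9-10 | 102 10-14 |
Completion: 100=9  101=10  102=14
Turnaround (C−A): 100=9  101=9  102=11
Waiting = turnaround − burst: 100=0, 101=8, 102=7
Total waiting = 0 + 8 + 7 = 15

15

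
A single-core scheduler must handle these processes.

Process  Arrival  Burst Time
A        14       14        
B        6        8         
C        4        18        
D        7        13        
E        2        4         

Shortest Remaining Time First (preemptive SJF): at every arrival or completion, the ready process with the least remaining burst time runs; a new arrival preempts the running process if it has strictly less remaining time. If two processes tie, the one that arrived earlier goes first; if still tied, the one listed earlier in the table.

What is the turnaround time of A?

Timeline: | idle 0-2 | E 2-6 | B 6-14 | D 14-27 | A 27-41 | C 41-59 |
Completion: A=41  B=14  C=59  D=27  E=6
Turnaround (C−A): A=27  B=8  C=55  D=20  E=4
Turnaround(A) = completion − arrival = 41 − 14 = 27

27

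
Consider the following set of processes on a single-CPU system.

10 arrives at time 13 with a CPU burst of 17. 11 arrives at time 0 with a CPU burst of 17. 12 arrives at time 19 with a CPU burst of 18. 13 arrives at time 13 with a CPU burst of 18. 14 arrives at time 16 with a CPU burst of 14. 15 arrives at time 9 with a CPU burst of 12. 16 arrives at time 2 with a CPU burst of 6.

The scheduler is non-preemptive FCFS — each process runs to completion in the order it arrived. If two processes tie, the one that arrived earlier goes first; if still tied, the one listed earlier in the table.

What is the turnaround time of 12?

Gantt: | 11 0-17 | 16 17-23 | 15 23-35 | 10 35-52 | 13 52-70 | 14 70-84 | 12 84-102 |
Completion: 10=52  11=17  12=102  13=70  14=84  15=35  16=23
Turnaround (C−A): 10=39  11=17  12=83  13=57  14=68  15=26  16=21
Turnaround(12) = completion − arrival = 102 − 19 = 83

83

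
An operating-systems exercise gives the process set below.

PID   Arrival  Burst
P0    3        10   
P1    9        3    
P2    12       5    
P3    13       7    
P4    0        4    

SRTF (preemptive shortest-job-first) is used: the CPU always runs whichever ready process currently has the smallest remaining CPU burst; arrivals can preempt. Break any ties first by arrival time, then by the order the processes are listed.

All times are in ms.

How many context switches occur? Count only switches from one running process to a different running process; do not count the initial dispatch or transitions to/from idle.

5

Gantt: | P4 0-4 | P0 4-9 | P1 9-12 | P0 12-17 | P2 17-22 | P3 22-29 |
Completion: P0=17  P1=12  P2=22  P3=29  P4=4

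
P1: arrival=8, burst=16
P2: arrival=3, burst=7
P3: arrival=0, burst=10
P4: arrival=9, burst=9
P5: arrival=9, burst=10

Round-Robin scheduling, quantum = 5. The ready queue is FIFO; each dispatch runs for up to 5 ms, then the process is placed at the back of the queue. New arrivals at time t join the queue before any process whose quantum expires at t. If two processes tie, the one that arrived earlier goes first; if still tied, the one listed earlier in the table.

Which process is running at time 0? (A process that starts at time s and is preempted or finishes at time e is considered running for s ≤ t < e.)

P3

Timeline: | P3 0-5 | P2 5-10 | P3 10-15 | P1 15-20 | P4 20-25 | P5 25-30 | P2 30-32 | P1 32-37 | P4 37-41 | P5 41-46 | P1 46-52 |
Completion: P1=52  P2=32  P3=15  P4=41  P5=46
Turnaround (C−A): P1=44  P2=29  P3=15  P4=32  P5=37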